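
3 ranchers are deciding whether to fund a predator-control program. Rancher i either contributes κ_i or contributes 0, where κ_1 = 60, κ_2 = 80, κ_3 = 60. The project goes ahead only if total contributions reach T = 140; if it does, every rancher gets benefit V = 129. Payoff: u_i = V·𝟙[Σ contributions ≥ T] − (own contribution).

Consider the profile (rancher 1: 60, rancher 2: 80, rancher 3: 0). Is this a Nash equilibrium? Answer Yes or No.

Total = 140 ≥ 140: provided.
Rancher 1 (pledges 60, payoff 69): dropping to 0 → total 80, payoff 0. No gain.
Rancher 2 (pledges 80, payoff 49): dropping to 0 → total 60, payoff 0. No gain.
Rancher 3 (pledges 0, payoff 129): pledging 60 → total 200, payoff 69. No gain.

Yes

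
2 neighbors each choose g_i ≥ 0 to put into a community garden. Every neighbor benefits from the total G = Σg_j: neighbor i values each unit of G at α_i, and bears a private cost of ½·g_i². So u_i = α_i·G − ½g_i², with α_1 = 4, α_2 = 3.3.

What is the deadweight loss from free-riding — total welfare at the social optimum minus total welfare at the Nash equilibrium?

13.445

Neighbor i's FOC: ∂u_i/∂g_i = α_i − g_i = 0, so g_i* = α_i.
NE contributions = (4, 3.3); G = 7.3.
W^NE = (Σα)·G − ½Σα_i² = 7.3² − ½·26.89 = 39.845.
Planner sets g_i = Σα_j = 7.3 for every i, so G^SO = 2·7.3 = 14.6.
W^SO = (Σα)·G^SO − ½·2·(Σα)² = (2/2)·7.3² = 53.29.
Deadweight loss = W^SO − W^NE = 13.445.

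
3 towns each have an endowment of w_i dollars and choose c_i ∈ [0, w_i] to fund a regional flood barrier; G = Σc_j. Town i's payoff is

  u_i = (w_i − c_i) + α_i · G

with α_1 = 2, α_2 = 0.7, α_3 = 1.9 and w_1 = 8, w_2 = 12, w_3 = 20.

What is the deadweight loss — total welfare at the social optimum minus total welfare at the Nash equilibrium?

∂u_i/∂c_i = α_i − 1, so town i contributes w_i if α_i > 1, else 0.
α_i > 1 for i ∈ {1, 3}; NE contributions (8, 0, 20), G = 28.
W^NE = Σw_i − G^NE + (Σα_i)·G^NE = 40 + 3.6·28 = 140.8.
Planner: ∂(Σu_j)/∂c_i = Σα_j − 1 = 3.6 > 0, so everyone contributes w_i; G^SO = 40, W^SO = 40 + 3.6·40 = 184.
Deadweight loss = 43.2.

43.2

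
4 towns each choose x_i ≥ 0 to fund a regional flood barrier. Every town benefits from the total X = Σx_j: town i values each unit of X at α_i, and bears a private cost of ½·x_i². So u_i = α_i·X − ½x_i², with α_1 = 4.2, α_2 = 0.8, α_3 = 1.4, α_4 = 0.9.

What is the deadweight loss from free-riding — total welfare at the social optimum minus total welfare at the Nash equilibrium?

Town i's FOC: ∂u_i/∂x_i = α_i − x_i = 0, so x_i* = α_i.
NE contributions = (4.2, 0.8, 1.4, 0.9); X = 7.3.
W^NE = (Σα)·X − ½Σα_i² = 7.3² − ½·21.05 = 42.765.
Planner sets x_i = Σα_j = 7.3 for every i, so X^SO = 4·7.3 = 29.2.
W^SO = (Σα)·X^SO − ½·4·(Σα)² = (4/2)·7.3² = 106.58.
Deadweight loss = W^SO − W^NE = 63.815.

63.815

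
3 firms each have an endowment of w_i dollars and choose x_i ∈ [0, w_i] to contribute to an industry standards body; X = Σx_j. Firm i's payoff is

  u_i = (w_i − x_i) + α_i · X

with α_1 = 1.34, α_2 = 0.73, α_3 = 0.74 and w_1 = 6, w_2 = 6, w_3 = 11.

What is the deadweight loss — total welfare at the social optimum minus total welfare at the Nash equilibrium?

∂u_i/∂x_i = α_i − 1, so firm i contributes w_i if α_i > 1, else 0.
α_i > 1 for i ∈ {1}; NE contributions (6, 0, 0), X = 6.
W^NE = Σw_i − X^NE + (Σα_i)·X^NE = 23 + 1.81·6 = 33.86.
Planner: ∂(Σu_j)/∂x_i = Σα_j − 1 = 1.81 > 0, so everyone contributes w_i; X^SO = 23, W^SO = 23 + 1.81·23 = 64.63.
Deadweight loss = 30.77.

30.77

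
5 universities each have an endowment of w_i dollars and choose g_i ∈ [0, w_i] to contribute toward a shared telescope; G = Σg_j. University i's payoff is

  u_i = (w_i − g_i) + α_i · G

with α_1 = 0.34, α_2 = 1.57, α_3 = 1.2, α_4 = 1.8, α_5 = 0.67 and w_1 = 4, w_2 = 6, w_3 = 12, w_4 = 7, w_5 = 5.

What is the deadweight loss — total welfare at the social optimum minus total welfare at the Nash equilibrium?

∂u_i/∂g_i = α_i − 1, so university i contributes w_i if α_i > 1, else 0.
α_i > 1 for i ∈ {2, 3, 4}; NE contributions (0, 6, 12, 7, 0), G = 25.
W^NE = Σw_i − G^NE + (Σα_i)·G^NE = 34 + 4.58·25 = 148.5.
Planner: ∂(Σu_j)/∂g_i = Σα_j − 1 = 4.58 > 0, so everyone contributes w_i; G^SO = 34, W^SO = 34 + 4.58·34 = 189.72.
Deadweight loss = 41.22.

41.22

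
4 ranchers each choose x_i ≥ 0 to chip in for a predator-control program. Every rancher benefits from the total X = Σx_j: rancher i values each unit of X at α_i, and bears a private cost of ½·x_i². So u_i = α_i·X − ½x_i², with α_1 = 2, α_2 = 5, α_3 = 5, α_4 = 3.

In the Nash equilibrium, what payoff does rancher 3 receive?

62.5

Rancher i's FOC: ∂u_i/∂x_i = α_i − x_i = 0, so x_i* = α_i.
NE contributions = (2, 5, 5, 3); X = 15.
u_3 = α_3·X − ½·(x_3)² = 5·15 − ½·5² = 62.5.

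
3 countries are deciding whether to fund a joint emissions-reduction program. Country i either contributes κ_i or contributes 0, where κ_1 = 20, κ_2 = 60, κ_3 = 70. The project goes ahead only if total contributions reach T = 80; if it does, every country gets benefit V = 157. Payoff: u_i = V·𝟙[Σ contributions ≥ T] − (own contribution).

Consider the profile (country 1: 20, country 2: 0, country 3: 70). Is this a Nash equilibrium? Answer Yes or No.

Total = 90 ≥ 80: provided.
Country 1 (pledges 20, payoff 137): dropping to 0 → total 70, payoff 0. No gain.
Country 2 (pledges 0, payoff 157): pledging 60 → total 150, payoff 97. No gain.
Country 3 (pledges 70, payoff 87): dropping to 0 → total 20, payoff 0. No gain.

Yes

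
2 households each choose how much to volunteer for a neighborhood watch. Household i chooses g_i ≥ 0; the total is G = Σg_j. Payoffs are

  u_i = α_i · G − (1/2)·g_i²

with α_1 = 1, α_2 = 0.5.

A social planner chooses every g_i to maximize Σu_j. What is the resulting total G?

3

Planner FOC: ∂(Σu_j)/∂g_i = (Σα_j) − g_i = 0, so g_i^SO = Σα_j = 1.5 for every i; G^SO = 3.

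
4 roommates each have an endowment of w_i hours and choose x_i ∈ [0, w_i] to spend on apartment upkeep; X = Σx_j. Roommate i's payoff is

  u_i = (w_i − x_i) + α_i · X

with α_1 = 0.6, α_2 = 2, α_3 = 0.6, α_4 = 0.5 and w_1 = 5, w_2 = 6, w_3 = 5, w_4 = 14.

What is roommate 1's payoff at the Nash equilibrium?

∂u_i/∂x_i = α_i − 1, so roommate i contributes w_i if α_i > 1, else 0.
α_i > 1 for i ∈ {2}; NE contributions (0, 6, 0, 0), X = 6.
u_1 = (5 − 0) + 0.6·6 = 8.6.

8.6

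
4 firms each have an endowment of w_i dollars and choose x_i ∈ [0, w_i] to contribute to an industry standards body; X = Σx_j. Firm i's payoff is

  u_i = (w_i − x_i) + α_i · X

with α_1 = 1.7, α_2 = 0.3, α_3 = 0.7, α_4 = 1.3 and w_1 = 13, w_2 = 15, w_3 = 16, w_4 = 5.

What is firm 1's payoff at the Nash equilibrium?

30.6

∂u_i/∂x_i = α_i − 1, so firm i contributes w_i if α_i > 1, else 0.
α_i > 1 for i ∈ {1, 4}; NE contributions (13, 0, 0, 5), X = 18.
u_1 = (13 − 13) + 1.7·18 = 30.6.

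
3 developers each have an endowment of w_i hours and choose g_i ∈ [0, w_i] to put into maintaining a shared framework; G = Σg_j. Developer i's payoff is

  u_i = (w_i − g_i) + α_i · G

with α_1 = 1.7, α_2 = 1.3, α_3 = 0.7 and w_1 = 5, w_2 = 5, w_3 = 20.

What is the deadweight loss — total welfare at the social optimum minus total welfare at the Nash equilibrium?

∂u_i/∂g_i = α_i − 1, so developer i contributes w_i if α_i > 1, else 0.
α_i > 1 for i ∈ {1, 2}; NE contributions (5, 5, 0), G = 10.
W^NE = Σw_i − G^NE + (Σα_i)·G^NE = 30 + 2.7·10 = 57.
Planner: ∂(Σu_j)/∂g_i = Σα_j − 1 = 2.7 > 0, so everyone contributes w_i; G^SO = 30, W^SO = 30 + 2.7·30 = 111.
Deadweight loss = 54.

54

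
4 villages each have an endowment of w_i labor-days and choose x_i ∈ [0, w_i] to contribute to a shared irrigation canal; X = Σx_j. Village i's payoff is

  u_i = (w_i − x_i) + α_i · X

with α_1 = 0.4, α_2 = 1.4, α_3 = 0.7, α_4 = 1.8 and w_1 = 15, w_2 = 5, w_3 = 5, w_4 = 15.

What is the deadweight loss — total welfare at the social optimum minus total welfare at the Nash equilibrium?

∂u_i/∂x_i = α_i − 1, so village i contributes w_i if α_i > 1, else 0.
α_i > 1 for i ∈ {2, 4}; NE contributions (0, 5, 0, 15), X = 20.
W^NE = Σw_i − X^NE + (Σα_i)·X^NE = 40 + 3.3·20 = 106.
Planner: ∂(Σu_j)/∂x_i = Σα_j − 1 = 3.3 > 0, so everyone contributes w_i; X^SO = 40, W^SO = 40 + 3.3·40 = 172.
Deadweight loss = 66.

66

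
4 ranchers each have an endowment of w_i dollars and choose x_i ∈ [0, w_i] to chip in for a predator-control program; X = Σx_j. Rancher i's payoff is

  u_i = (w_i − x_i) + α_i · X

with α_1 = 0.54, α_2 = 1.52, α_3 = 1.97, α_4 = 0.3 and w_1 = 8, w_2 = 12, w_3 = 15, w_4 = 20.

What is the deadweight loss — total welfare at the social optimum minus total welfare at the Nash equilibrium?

∂u_i/∂x_i = α_i − 1, so rancher i contributes w_i if α_i > 1, else 0.
α_i > 1 for i ∈ {2, 3}; NE contributions (0, 12, 15, 0), X = 27.
W^NE = Σw_i − X^NE + (Σα_i)·X^NE = 55 + 3.33·27 = 144.91.
Planner: ∂(Σu_j)/∂x_i = Σα_j − 1 = 3.33 > 0, so everyone contributes w_i; X^SO = 55, W^SO = 55 + 3.33·55 = 238.15.
Deadweight loss = 93.24.

93.24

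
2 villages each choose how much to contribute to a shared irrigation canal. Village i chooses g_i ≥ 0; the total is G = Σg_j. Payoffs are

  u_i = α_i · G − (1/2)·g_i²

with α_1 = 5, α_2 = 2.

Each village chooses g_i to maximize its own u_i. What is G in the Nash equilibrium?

Village i's FOC: ∂u_i/∂g_i = α_i − g_i = 0, so g_i* = α_i.
NE contributions = (5, 2); G = 7.

7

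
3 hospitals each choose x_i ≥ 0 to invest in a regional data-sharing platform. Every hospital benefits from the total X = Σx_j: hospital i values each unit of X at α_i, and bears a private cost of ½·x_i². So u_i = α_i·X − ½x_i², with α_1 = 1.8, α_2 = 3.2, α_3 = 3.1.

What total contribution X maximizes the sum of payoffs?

24.3

Planner FOC: ∂(Σu_j)/∂x_i = (Σα_j) − x_i = 0, so x_i^SO = Σα_j = 8.1 for every i; X^SO = 24.3.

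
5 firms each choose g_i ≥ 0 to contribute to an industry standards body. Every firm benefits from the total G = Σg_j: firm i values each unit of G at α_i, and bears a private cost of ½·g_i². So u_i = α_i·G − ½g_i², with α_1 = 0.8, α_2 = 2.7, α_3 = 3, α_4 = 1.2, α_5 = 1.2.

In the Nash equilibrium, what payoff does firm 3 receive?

22.2

Firm i's FOC: ∂u_i/∂g_i = α_i − g_i = 0, so g_i* = α_i.
NE contributions = (0.8, 2.7, 3, 1.2, 1.2); G = 8.9.
u_3 = α_3·G − ½·(g_3)² = 3·8.9 − ½·3² = 22.2.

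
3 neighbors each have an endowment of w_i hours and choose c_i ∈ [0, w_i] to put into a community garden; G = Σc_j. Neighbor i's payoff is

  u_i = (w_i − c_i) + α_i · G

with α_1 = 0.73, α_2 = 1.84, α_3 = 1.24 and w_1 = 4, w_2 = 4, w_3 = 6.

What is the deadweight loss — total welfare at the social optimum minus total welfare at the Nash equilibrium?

∂u_i/∂c_i = α_i − 1, so neighbor i contributes w_i if α_i > 1, else 0.
α_i > 1 for i ∈ {2, 3}; NE contributions (0, 4, 6), G = 10.
W^NE = Σw_i − G^NE + (Σα_i)·G^NE = 14 + 2.81·10 = 42.1.
Planner: ∂(Σu_j)/∂c_i = Σα_j − 1 = 2.81 > 0, so everyone contributes w_i; G^SO = 14, W^SO = 14 + 2.81·14 = 53.34.
Deadweight loss = 11.24.

11.24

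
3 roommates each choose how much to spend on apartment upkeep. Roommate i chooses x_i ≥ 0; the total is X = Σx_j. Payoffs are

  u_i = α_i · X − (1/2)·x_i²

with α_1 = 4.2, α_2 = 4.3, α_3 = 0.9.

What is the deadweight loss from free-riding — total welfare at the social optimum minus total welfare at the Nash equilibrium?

62.65

Roommate i's FOC: ∂u_i/∂x_i = α_i − x_i = 0, so x_i* = α_i.
NE contributions = (4.2, 4.3, 0.9); X = 9.4.
W^NE = (Σα)·X − ½Σα_i² = 9.4² − ½·36.94 = 69.89.
Planner sets x_i = Σα_j = 9.4 for every i, so X^SO = 3·9.4 = 28.2.
W^SO = (Σα)·X^SO − ½·3·(Σα)² = (3/2)·9.4² = 132.54.
Deadweight loss = W^SO − W^NE = 62.65.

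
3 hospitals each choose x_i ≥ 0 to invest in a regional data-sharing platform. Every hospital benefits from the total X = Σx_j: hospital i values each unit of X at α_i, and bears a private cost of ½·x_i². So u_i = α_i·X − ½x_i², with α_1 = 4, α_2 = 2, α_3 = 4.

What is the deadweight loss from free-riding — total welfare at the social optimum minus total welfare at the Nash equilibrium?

68

Hospital i's FOC: ∂u_i/∂x_i = α_i − x_i = 0, so x_i* = α_i.
NE contributions = (4, 2, 4); X = 10.
W^NE = (Σα)·X − ½Σα_i² = 10² − ½·36 = 82.
Planner sets x_i = Σα_j = 10 for every i, so X^SO = 3·10 = 30.
W^SO = (Σα)·X^SO − ½·3·(Σα)² = (3/2)·10² = 150.
Deadweight loss = W^SO − W^NE = 68.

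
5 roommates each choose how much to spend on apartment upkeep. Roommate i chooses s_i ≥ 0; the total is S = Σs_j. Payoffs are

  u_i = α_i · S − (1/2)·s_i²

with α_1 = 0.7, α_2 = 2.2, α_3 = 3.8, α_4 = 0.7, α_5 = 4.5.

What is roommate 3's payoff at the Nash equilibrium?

38

Roommate i's FOC: ∂u_i/∂s_i = α_i − s_i = 0, so s_i* = α_i.
NE contributions = (0.7, 2.2, 3.8, 0.7, 4.5); S = 11.9.
u_3 = α_3·S − ½·(s_3)² = 3.8·11.9 − ½·3.8² = 38.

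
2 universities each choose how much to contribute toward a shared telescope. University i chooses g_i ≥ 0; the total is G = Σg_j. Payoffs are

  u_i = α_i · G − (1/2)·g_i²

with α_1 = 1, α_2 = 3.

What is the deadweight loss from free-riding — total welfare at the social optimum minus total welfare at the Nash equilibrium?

5

University i's FOC: ∂u_i/∂g_i = α_i − g_i = 0, so g_i* = α_i.
NE contributions = (1, 3); G = 4.
W^NE = (Σα)·G − ½Σα_i² = 4² − ½·10 = 11.
Planner sets g_i = Σα_j = 4 for every i, so G^SO = 2·4 = 8.
W^SO = (Σα)·G^SO − ½·2·(Σα)² = (2/2)·4² = 16.
Deadweight loss = W^SO − W^NE = 5.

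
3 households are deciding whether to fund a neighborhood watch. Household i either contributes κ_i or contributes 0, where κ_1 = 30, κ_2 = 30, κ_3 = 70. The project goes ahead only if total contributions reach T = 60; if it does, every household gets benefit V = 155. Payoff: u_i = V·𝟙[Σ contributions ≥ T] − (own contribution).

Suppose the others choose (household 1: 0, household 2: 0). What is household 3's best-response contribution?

70

Others' total = 0. Contributing 70 brings total to 70 ≥ 60: gain V − κ_3 = 85.
Best response: 70.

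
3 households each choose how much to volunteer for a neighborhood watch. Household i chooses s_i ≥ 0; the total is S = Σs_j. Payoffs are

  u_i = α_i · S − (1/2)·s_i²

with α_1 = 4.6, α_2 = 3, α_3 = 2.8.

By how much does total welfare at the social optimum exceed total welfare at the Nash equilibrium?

73.08

Household i's FOC: ∂u_i/∂s_i = α_i − s_i = 0, so s_i* = α_i.
NE contributions = (4.6, 3, 2.8); S = 10.4.
W^NE = (Σα)·S − ½Σα_i² = 10.4² − ½·38 = 89.16.
Planner sets s_i = Σα_j = 10.4 for every i, so S^SO = 3·10.4 = 31.2.
W^SO = (Σα)·S^SO − ½·3·(Σα)² = (3/2)·10.4² = 162.24.
Deadweight loss = W^SO − W^NE = 73.08.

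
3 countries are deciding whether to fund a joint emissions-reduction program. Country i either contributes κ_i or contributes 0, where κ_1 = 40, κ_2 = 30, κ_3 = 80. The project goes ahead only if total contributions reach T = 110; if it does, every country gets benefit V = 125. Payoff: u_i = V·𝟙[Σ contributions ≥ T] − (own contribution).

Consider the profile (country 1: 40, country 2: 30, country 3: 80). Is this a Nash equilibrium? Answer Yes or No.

No

Total = 150 ≥ 110: provided.
Country 1 (pledges 40, payoff 85): dropping to 0 → total 110, payoff 125. Profitable deviation.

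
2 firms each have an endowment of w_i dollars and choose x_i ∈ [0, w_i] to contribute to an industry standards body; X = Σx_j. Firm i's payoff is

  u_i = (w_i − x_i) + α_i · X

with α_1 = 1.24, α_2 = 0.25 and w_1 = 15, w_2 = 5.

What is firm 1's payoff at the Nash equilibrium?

∂u_i/∂x_i = α_i − 1, so firm i contributes w_i if α_i > 1, else 0.
α_i > 1 for i ∈ {1}; NE contributions (15, 0), X = 15.
u_1 = (15 − 15) + 1.24·15 = 18.6.

18.6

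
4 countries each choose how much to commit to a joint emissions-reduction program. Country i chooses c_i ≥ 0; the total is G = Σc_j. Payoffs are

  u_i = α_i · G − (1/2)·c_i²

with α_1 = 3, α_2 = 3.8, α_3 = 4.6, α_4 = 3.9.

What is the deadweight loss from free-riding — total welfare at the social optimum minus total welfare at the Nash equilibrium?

Country i's FOC: ∂u_i/∂c_i = α_i − c_i = 0, so c_i* = α_i.
NE contributions = (3, 3.8, 4.6, 3.9); G = 15.3.
W^NE = (Σα)·G − ½Σα_i² = 15.3² − ½·59.81 = 204.185.
Planner sets c_i = Σα_j = 15.3 for every i, so G^SO = 4·15.3 = 61.2.
W^SO = (Σα)·G^SO − ½·4·(Σα)² = (4/2)·15.3² = 468.18.
Deadweight loss = W^SO − W^NE = 263.995.

263.995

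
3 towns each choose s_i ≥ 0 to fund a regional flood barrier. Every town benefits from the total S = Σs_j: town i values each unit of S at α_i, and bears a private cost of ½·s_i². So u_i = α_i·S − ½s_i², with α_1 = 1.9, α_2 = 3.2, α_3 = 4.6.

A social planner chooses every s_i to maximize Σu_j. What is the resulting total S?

Planner FOC: ∂(Σu_j)/∂s_i = (Σα_j) − s_i = 0, so s_i^SO = Σα_j = 9.7 for every i; S^SO = 29.1.

29.1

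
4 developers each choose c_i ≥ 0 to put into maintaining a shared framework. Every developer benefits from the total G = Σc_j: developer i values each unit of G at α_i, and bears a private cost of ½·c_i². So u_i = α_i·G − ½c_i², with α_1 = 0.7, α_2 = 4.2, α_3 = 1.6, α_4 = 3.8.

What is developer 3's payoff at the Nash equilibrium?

Developer i's FOC: ∂u_i/∂c_i = α_i − c_i = 0, so c_i* = α_i.
NE contributions = (0.7, 4.2, 1.6, 3.8); G = 10.3.
u_3 = α_3·G − ½·(c_3)² = 1.6·10.3 − ½·1.6² = 15.2.

15.2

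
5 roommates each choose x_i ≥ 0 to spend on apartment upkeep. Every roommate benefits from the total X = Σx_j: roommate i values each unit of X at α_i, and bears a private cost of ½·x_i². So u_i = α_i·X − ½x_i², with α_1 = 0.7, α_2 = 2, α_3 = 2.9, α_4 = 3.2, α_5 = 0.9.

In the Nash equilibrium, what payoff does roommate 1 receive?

6.545

Roommate i's FOC: ∂u_i/∂x_i = α_i − x_i = 0, so x_i* = α_i.
NE contributions = (0.7, 2, 2.9, 3.2, 0.9); X = 9.7.
u_1 = α_1·X − ½·(x_1)² = 0.7·9.7 − ½·0.7² = 6.545.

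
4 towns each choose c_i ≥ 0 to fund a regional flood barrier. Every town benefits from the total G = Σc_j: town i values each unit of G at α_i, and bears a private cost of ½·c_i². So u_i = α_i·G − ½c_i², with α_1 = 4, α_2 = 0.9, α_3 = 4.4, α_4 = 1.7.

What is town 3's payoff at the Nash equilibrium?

Town i's FOC: ∂u_i/∂c_i = α_i − c_i = 0, so c_i* = α_i.
NE contributions = (4, 0.9, 4.4, 1.7); G = 11.
u_3 = α_3·G − ½·(c_3)² = 4.4·11 − ½·4.4² = 38.72.

38.72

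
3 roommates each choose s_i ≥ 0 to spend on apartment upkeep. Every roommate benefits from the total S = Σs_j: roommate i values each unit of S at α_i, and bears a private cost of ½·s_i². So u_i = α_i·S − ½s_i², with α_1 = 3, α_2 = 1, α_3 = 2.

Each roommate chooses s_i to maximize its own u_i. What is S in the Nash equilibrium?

Roommate i's FOC: ∂u_i/∂s_i = α_i − s_i = 0, so s_i* = α_i.
NE contributions = (3, 1, 2); S = 6.

6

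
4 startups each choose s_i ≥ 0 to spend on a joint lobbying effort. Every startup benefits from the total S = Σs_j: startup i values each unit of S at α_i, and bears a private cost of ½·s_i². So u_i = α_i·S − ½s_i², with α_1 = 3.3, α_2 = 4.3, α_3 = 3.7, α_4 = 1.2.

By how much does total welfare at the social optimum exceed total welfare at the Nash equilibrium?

178.505

Startup i's FOC: ∂u_i/∂s_i = α_i − s_i = 0, so s_i* = α_i.
NE contributions = (3.3, 4.3, 3.7, 1.2); S = 12.5.
W^NE = (Σα)·S − ½Σα_i² = 12.5² − ½·44.51 = 133.995.
Planner sets s_i = Σα_j = 12.5 for every i, so S^SO = 4·12.5 = 50.
W^SO = (Σα)·S^SO − ½·4·(Σα)² = (4/2)·12.5² = 312.5.
Deadweight loss = W^SO − W^NE = 178.505.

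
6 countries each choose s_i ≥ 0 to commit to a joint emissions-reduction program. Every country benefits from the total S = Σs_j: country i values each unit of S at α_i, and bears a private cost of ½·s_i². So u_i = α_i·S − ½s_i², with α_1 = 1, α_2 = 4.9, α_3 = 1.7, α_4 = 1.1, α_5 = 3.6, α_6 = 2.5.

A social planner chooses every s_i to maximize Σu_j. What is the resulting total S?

Planner FOC: ∂(Σu_j)/∂s_i = (Σα_j) − s_i = 0, so s_i^SO = Σα_j = 14.8 for every i; S^SO = 88.8.

88.8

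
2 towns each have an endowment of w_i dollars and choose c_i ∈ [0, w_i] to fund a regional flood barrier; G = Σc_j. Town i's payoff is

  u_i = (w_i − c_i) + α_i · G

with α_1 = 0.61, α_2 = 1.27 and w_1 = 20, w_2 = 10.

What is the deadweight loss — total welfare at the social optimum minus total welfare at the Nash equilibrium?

17.6

∂u_i/∂c_i = α_i − 1, so town i contributes w_i if α_i > 1, else 0.
α_i > 1 for i ∈ {2}; NE contributions (0, 10), G = 10.
W^NE = Σw_i − G^NE + (Σα_i)·G^NE = 30 + 0.88·10 = 38.8.
Planner: ∂(Σu_j)/∂c_i = Σα_j − 1 = 0.88 > 0, so everyone contributes w_i; G^SO = 30, W^SO = 30 + 0.88·30 = 56.4.
Deadweight loss = 17.6.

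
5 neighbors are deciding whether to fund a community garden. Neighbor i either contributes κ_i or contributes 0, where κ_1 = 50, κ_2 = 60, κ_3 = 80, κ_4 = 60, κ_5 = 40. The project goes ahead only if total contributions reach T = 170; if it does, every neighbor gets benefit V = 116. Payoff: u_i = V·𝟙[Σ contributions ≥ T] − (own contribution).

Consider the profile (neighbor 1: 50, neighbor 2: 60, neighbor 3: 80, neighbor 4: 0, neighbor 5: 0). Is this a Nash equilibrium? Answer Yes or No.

Total = 190 ≥ 170: provided.
Neighbor 1 (pledges 50, payoff 66): dropping to 0 → total 140, payoff 0. No gain.
Neighbor 2 (pledges 60, payoff 56): dropping to 0 → total 130, payoff 0. No gain.
Neighbor 3 (pledges 80, payoff 36): dropping to 0 → total 110, payoff 0. No gain.
Neighbor 4 (pledges 0, payoff 116): pledging 60 → total 250, payoff 56. No gain.
Neighbor 5 (pledges 0, payoff 116): pledging 40 → total 230, payoff 76. No gain.

Yes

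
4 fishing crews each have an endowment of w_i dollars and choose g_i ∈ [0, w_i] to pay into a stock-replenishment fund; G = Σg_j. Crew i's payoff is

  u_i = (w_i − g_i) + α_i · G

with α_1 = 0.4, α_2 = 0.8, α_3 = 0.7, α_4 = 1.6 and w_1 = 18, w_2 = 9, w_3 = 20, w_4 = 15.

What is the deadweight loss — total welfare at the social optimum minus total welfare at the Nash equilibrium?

117.5

∂u_i/∂g_i = α_i − 1, so crew i contributes w_i if α_i > 1, else 0.
α_i > 1 for i ∈ {4}; NE contributions (0, 0, 0, 15), G = 15.
W^NE = Σw_i − G^NE + (Σα_i)·G^NE = 62 + 2.5·15 = 99.5.
Planner: ∂(Σu_j)/∂g_i = Σα_j − 1 = 2.5 > 0, so everyone contributes w_i; G^SO = 62, W^SO = 62 + 2.5·62 = 217.
Deadweight loss = 117.5.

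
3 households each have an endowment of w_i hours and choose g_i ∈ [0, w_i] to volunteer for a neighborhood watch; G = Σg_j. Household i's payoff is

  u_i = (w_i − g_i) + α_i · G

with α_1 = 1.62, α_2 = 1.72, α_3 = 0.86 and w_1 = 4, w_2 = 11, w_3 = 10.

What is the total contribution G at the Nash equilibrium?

15

∂u_i/∂g_i = α_i − 1, so household i contributes w_i if α_i > 1, else 0.
α_i > 1 for i ∈ {1, 2}; NE contributions (4, 11, 0), G = 15.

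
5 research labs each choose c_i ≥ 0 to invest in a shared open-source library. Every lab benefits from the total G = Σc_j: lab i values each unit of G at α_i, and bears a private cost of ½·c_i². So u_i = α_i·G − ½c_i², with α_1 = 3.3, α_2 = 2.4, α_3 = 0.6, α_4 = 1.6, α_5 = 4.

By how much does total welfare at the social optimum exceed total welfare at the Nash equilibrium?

230.2

Lab i's FOC: ∂u_i/∂c_i = α_i − c_i = 0, so c_i* = α_i.
NE contributions = (3.3, 2.4, 0.6, 1.6, 4); G = 11.9.
W^NE = (Σα)·G − ½Σα_i² = 11.9² − ½·35.57 = 123.825.
Planner sets c_i = Σα_j = 11.9 for every i, so G^SO = 5·11.9 = 59.5.
W^SO = (Σα)·G^SO − ½·5·(Σα)² = (5/2)·11.9² = 354.025.
Deadweight loss = W^SO − W^NE = 230.2.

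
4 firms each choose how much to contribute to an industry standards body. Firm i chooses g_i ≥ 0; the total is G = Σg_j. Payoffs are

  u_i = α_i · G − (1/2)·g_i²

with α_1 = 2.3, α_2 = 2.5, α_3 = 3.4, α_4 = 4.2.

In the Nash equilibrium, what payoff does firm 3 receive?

36.38

Firm i's FOC: ∂u_i/∂g_i = α_i − g_i = 0, so g_i* = α_i.
NE contributions = (2.3, 2.5, 3.4, 4.2); G = 12.4.
u_3 = α_3·G − ½·(g_3)² = 3.4·12.4 − ½·3.4² = 36.38.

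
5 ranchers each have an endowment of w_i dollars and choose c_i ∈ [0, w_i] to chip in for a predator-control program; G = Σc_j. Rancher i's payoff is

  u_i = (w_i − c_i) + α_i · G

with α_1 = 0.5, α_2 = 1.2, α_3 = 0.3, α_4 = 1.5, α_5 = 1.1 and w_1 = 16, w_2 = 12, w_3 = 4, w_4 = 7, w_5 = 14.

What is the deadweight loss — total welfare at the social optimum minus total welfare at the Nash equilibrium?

∂u_i/∂c_i = α_i − 1, so rancher i contributes w_i if α_i > 1, else 0.
α_i > 1 for i ∈ {2, 4, 5}; NE contributions (0, 12, 0, 7, 14), G = 33.
W^NE = Σw_i − G^NE + (Σα_i)·G^NE = 53 + 3.6·33 = 171.8.
Planner: ∂(Σu_j)/∂c_i = Σα_j − 1 = 3.6 > 0, so everyone contributes w_i; G^SO = 53, W^SO = 53 + 3.6·53 = 243.8.
Deadweight loss = 72.

72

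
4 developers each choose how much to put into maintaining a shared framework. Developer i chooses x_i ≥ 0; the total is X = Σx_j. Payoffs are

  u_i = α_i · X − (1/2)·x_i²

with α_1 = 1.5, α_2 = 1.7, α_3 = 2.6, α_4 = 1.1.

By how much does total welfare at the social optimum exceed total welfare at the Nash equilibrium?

54.165

Developer i's FOC: ∂u_i/∂x_i = α_i − x_i = 0, so x_i* = α_i.
NE contributions = (1.5, 1.7, 2.6, 1.1); X = 6.9.
W^NE = (Σα)·X − ½Σα_i² = 6.9² − ½·13.11 = 41.055.
Planner sets x_i = Σα_j = 6.9 for every i, so X^SO = 4·6.9 = 27.6.
W^SO = (Σα)·X^SO − ½·4·(Σα)² = (4/2)·6.9² = 95.22.
Deadweight loss = W^SO − W^NE = 54.165.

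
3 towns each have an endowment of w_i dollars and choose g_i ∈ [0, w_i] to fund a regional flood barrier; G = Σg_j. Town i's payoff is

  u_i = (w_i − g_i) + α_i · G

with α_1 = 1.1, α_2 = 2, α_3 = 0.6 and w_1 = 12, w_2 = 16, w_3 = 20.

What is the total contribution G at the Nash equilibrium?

28

∂u_i/∂g_i = α_i − 1, so town i contributes w_i if α_i > 1, else 0.
α_i > 1 for i ∈ {1, 2}; NE contributions (12, 16, 0), G = 28.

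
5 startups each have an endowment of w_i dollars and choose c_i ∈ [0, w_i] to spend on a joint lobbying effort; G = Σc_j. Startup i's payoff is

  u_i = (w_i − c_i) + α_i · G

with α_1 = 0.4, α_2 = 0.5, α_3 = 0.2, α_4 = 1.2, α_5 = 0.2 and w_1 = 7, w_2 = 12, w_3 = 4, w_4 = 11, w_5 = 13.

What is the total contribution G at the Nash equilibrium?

∂u_i/∂c_i = α_i − 1, so startup i contributes w_i if α_i > 1, else 0.
α_i > 1 for i ∈ {4}; NE contributions (0, 0, 0, 11, 0), G = 11.

11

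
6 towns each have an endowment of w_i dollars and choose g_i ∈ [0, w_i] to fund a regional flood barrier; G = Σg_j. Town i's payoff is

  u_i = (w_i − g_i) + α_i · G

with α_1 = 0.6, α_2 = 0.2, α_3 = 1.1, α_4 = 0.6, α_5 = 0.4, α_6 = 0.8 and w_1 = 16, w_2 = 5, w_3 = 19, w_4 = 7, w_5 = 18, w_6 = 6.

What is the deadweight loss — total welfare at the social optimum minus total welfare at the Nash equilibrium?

140.4

∂u_i/∂g_i = α_i − 1, so town i contributes w_i if α_i > 1, else 0.
α_i > 1 for i ∈ {3}; NE contributions (0, 0, 19, 0, 0, 0), G = 19.
W^NE = Σw_i − G^NE + (Σα_i)·G^NE = 71 + 2.7·19 = 122.3.
Planner: ∂(Σu_j)/∂g_i = Σα_j − 1 = 2.7 > 0, so everyone contributes w_i; G^SO = 71, W^SO = 71 + 2.7·71 = 262.7.
Deadweight loss = 140.4.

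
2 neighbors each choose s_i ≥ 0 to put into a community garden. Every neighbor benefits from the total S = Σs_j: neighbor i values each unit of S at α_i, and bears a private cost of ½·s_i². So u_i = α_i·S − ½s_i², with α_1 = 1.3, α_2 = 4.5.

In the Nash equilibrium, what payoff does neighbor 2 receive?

Neighbor i's FOC: ∂u_i/∂s_i = α_i − s_i = 0, so s_i* = α_i.
NE contributions = (1.3, 4.5); S = 5.8.
u_2 = α_2·S − ½·(s_2)² = 4.5·5.8 − ½·4.5² = 15.975.

15.975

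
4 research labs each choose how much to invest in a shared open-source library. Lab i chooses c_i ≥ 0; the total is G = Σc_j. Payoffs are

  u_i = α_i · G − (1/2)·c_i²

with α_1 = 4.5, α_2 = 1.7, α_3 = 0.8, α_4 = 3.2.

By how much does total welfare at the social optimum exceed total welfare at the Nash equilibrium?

121.05

Lab i's FOC: ∂u_i/∂c_i = α_i − c_i = 0, so c_i* = α_i.
NE contributions = (4.5, 1.7, 0.8, 3.2); G = 10.2.
W^NE = (Σα)·G − ½Σα_i² = 10.2² − ½·34.02 = 87.03.
Planner sets c_i = Σα_j = 10.2 for every i, so G^SO = 4·10.2 = 40.8.
W^SO = (Σα)·G^SO − ½·4·(Σα)² = (4/2)·10.2² = 208.08.
Deadweight loss = W^SO − W^NE = 121.05.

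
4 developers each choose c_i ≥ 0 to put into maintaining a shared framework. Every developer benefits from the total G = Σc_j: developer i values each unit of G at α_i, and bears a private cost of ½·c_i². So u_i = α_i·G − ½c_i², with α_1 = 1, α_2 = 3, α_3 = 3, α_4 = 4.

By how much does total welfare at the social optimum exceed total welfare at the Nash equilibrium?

Developer i's FOC: ∂u_i/∂c_i = α_i − c_i = 0, so c_i* = α_i.
NE contributions = (1, 3, 3, 4); G = 11.
W^NE = (Σα)·G − ½Σα_i² = 11² − ½·35 = 103.5.
Planner sets c_i = Σα_j = 11 for every i, so G^SO = 4·11 = 44.
W^SO = (Σα)·G^SO − ½·4·(Σα)² = (4/2)·11² = 242.
Deadweight loss = W^SO − W^NE = 138.5.

138.5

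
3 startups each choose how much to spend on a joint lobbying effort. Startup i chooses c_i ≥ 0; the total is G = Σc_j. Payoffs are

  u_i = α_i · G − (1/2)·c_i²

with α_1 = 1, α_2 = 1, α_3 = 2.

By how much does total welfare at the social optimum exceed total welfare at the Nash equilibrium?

11

Startup i's FOC: ∂u_i/∂c_i = α_i − c_i = 0, so c_i* = α_i.
NE contributions = (1, 1, 2); G = 4.
W^NE = (Σα)·G − ½Σα_i² = 4² − ½·6 = 13.
Planner sets c_i = Σα_j = 4 for every i, so G^SO = 3·4 = 12.
W^SO = (Σα)·G^SO − ½·3·(Σα)² = (3/2)·4² = 24.
Deadweight loss = W^SO − W^NE = 11.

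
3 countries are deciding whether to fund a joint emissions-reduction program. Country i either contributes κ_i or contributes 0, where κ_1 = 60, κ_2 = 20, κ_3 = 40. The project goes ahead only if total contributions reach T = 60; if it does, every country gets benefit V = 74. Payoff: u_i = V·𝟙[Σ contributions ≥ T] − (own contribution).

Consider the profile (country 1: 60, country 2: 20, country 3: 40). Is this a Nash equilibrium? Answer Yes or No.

No

Total = 120 ≥ 60: provided.
Country 1 (pledges 60, payoff 14): dropping to 0 → total 60, payoff 74. Profitable deviation.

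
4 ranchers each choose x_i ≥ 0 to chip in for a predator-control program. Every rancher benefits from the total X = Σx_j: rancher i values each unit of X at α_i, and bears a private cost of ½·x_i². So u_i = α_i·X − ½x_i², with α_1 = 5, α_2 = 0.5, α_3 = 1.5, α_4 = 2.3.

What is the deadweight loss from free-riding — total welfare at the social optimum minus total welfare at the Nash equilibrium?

102.885

Rancher i's FOC: ∂u_i/∂x_i = α_i − x_i = 0, so x_i* = α_i.
NE contributions = (5, 0.5, 1.5, 2.3); X = 9.3.
W^NE = (Σα)·X − ½Σα_i² = 9.3² − ½·32.79 = 70.095.
Planner sets x_i = Σα_j = 9.3 for every i, so X^SO = 4·9.3 = 37.2.
W^SO = (Σα)·X^SO − ½·4·(Σα)² = (4/2)·9.3² = 172.98.
Deadweight loss = W^SO − W^NE = 102.885.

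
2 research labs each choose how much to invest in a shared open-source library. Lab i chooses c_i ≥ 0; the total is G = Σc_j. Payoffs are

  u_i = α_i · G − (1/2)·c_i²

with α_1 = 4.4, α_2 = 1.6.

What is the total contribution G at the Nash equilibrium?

Lab i's FOC: ∂u_i/∂c_i = α_i − c_i = 0, so c_i* = α_i.
NE contributions = (4.4, 1.6); G = 6.

6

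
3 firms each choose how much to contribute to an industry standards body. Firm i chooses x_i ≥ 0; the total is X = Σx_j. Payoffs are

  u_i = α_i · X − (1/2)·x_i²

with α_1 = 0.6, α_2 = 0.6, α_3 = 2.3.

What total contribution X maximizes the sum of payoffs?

Planner FOC: ∂(Σu_j)/∂x_i = (Σα_j) − x_i = 0, so x_i^SO = Σα_j = 3.5 for every i; X^SO = 10.5.

10.5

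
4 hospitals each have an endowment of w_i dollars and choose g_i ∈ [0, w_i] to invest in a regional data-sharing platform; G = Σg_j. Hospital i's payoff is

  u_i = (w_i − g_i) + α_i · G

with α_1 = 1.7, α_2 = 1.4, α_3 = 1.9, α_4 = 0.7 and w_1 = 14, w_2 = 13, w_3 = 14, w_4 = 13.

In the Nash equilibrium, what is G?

∂u_i/∂g_i = α_i − 1, so hospital i contributes w_i if α_i > 1, else 0.
α_i > 1 for i ∈ {1, 2, 3}; NE contributions (14, 13, 14, 0), G = 41.

41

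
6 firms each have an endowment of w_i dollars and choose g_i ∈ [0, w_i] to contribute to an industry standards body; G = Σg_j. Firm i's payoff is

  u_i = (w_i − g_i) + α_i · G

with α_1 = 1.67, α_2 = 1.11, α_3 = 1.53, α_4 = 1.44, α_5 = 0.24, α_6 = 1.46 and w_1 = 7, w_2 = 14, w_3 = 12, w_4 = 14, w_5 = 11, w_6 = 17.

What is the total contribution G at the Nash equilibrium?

∂u_i/∂g_i = α_i − 1, so firm i contributes w_i if α_i > 1, else 0.
α_i > 1 for i ∈ {1, 2, 3, 4, 6}; NE contributions (7, 14, 12, 14, 0, 17), G = 64.

64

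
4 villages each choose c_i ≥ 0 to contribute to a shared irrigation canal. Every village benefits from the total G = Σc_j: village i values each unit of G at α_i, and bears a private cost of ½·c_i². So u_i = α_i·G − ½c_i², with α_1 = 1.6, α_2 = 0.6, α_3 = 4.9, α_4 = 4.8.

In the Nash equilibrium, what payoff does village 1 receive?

17.76

Village i's FOC: ∂u_i/∂c_i = α_i − c_i = 0, so c_i* = α_i.
NE contributions = (1.6, 0.6, 4.9, 4.8); G = 11.9.
u_1 = α_1·G − ½·(c_1)² = 1.6·11.9 − ½·1.6² = 17.76.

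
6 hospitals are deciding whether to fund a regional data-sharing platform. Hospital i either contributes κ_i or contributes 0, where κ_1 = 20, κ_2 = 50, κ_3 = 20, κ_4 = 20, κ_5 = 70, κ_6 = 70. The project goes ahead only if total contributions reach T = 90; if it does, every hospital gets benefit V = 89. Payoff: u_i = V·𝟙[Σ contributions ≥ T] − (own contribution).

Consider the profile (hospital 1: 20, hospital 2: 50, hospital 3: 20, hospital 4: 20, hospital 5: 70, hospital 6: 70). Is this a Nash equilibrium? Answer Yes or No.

No

Total = 250 ≥ 90: provided.
Hospital 1 (pledges 20, payoff 69): dropping to 0 → total 230, payoff 89. Profitable deviation.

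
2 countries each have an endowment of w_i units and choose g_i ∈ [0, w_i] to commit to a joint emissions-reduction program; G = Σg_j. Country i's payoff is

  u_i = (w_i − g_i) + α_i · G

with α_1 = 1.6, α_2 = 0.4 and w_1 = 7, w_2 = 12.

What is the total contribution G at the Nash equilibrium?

7

∂u_i/∂g_i = α_i − 1, so country i contributes w_i if α_i > 1, else 0.
α_i > 1 for i ∈ {1}; NE contributions (7, 0), G = 7.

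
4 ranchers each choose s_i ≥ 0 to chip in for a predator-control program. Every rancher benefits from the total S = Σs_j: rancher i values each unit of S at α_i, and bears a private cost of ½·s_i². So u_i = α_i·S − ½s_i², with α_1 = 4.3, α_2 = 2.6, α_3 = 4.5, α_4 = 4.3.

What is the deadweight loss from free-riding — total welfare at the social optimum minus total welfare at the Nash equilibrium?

278.485

Rancher i's FOC: ∂u_i/∂s_i = α_i − s_i = 0, so s_i* = α_i.
NE contributions = (4.3, 2.6, 4.5, 4.3); S = 15.7.
W^NE = (Σα)·S − ½Σα_i² = 15.7² − ½·63.99 = 214.495.
Planner sets s_i = Σα_j = 15.7 for every i, so S^SO = 4·15.7 = 62.8.
W^SO = (Σα)·S^SO − ½·4·(Σα)² = (4/2)·15.7² = 492.98.
Deadweight loss = W^SO − W^NE = 278.485.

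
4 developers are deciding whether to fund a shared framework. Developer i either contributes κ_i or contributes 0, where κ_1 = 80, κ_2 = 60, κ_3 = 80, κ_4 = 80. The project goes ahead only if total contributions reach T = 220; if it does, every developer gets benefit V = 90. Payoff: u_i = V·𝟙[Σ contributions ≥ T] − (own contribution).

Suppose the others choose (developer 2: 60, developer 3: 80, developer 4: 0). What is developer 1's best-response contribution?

80

Others' total = 140. Contributing 80 brings total to 220 ≥ 220: gain V − κ_1 = 10.
Best response: 80.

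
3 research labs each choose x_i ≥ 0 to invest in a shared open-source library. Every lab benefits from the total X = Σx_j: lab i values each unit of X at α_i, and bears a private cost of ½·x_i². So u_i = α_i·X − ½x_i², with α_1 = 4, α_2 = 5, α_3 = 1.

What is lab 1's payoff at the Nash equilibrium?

32

Lab i's FOC: ∂u_i/∂x_i = α_i − x_i = 0, so x_i* = α_i.
NE contributions = (4, 5, 1); X = 10.
u_1 = α_1·X − ½·(x_1)² = 4·10 − ½·4² = 32.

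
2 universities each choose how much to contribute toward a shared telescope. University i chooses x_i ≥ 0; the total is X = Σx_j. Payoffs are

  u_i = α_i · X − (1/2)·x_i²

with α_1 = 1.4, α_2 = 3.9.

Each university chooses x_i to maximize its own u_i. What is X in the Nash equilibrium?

University i's FOC: ∂u_i/∂x_i = α_i − x_i = 0, so x_i* = α_i.
NE contributions = (1.4, 3.9); X = 5.3.

5.3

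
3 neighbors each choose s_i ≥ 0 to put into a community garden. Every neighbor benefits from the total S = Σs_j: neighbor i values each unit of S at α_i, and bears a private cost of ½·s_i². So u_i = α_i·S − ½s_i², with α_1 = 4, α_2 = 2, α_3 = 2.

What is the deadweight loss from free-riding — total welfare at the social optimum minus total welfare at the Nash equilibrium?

Neighbor i's FOC: ∂u_i/∂s_i = α_i − s_i = 0, so s_i* = α_i.
NE contributions = (4, 2, 2); S = 8.
W^NE = (Σα)·S − ½Σα_i² = 8² − ½·24 = 52.
Planner sets s_i = Σα_j = 8 for every i, so S^SO = 3·8 = 24.
W^SO = (Σα)·S^SO − ½·3·(Σα)² = (3/2)·8² = 96.
Deadweight loss = W^SO − W^NE = 44.

44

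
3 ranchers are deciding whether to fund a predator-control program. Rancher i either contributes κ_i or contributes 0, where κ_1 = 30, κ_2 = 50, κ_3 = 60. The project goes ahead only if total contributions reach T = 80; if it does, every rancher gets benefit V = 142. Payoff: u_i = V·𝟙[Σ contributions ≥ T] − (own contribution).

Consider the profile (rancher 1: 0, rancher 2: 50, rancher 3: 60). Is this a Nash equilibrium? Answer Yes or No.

Total = 110 ≥ 80: provided.
Rancher 1 (pledges 0, payoff 142): pledging 30 → total 140, payoff 112. No gain.
Rancher 2 (pledges 50, payoff 92): dropping to 0 → total 60, payoff 0. No gain.
Rancher 3 (pledges 60, payoff 82): dropping to 0 → total 50, payoff 0. No gain.

Yes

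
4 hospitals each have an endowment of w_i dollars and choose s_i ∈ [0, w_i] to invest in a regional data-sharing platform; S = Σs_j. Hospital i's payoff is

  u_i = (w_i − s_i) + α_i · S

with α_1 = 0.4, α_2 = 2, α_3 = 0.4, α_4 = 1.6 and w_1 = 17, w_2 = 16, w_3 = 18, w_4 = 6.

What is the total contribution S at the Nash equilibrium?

∂u_i/∂s_i = α_i − 1, so hospital i contributes w_i if α_i > 1, else 0.
α_i > 1 for i ∈ {2, 4}; NE contributions (0, 16, 0, 6), S = 22.

22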